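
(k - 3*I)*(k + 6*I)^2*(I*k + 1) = I*k^4 - 8*k^3 + 9*I*k^2 - 108*k + 108*I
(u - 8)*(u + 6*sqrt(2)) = u^2 - 8*u + 6*sqrt(2)*u - 48*sqrt(2)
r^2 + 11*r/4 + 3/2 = (r + 3/4)*(r + 2)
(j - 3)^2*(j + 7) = j^3 + j^2 - 33*j + 63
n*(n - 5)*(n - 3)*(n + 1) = n^4 - 7*n^3 + 7*n^2 + 15*n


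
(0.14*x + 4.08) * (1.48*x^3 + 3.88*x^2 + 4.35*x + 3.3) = 0.2072*x^4 + 6.5816*x^3 + 16.4394*x^2 + 18.21*x + 13.464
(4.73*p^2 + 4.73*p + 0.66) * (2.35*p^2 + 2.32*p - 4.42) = 11.1155*p^4 + 22.0891*p^3 - 8.382*p^2 - 19.3754*p - 2.9172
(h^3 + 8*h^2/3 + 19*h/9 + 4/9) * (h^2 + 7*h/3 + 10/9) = h^5 + 5*h^4 + 85*h^3/9 + 25*h^2/3 + 274*h/81 + 40/81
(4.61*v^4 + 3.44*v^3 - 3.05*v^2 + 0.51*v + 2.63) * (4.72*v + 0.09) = 21.7592*v^5 + 16.6517*v^4 - 14.0864*v^3 + 2.1327*v^2 + 12.4595*v + 0.2367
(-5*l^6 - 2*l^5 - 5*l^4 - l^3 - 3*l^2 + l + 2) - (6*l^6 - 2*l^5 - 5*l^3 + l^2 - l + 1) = -11*l^6 - 5*l^4 + 4*l^3 - 4*l^2 + 2*l + 1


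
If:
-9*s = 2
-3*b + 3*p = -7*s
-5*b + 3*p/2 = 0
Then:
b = 2/9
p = 20/27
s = -2/9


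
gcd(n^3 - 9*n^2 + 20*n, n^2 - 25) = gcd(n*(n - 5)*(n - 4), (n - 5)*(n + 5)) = n - 5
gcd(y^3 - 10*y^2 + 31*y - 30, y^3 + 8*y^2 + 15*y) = 1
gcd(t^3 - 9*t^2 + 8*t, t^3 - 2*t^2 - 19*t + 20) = t - 1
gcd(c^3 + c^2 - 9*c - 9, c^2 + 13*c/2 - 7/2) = 1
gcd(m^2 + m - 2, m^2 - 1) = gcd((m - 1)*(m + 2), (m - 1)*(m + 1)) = m - 1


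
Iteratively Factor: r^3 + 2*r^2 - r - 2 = (r + 2)*(r^2 - 1) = (r - 1)*(r + 2)*(r + 1)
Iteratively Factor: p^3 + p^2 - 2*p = (p + 2)*(p^2 - p) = p*(p + 2)*(p - 1)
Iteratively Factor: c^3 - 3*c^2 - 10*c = (c - 5)*(c^2 + 2*c) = c*(c - 5)*(c + 2)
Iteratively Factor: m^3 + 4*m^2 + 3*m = (m)*(m^2 + 4*m + 3) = m*(m + 1)*(m + 3)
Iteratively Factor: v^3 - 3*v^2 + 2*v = (v)*(v^2 - 3*v + 2) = v*(v - 1)*(v - 2)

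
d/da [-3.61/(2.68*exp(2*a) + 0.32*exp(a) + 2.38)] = (19.3496*exp(a) + 1.1552)*exp(a)/(2.68*exp(2*a) + 0.32*exp(a) + 2.38)^2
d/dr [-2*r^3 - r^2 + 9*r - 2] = -6*r^2 - 2*r + 9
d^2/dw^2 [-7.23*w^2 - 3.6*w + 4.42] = -14.4600000000000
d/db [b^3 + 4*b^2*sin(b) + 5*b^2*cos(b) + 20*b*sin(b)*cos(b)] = -5*b^2*sin(b) + 4*b^2*cos(b) + 3*b^2 + 8*b*sin(b) + 10*b*cos(b) + 20*b*cos(2*b) + 10*sin(2*b)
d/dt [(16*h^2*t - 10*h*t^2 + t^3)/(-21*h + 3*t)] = (-112*h^3 + 140*h^2*t - 31*h*t^2 + 2*t^3)/(3*(49*h^2 - 14*h*t + t^2))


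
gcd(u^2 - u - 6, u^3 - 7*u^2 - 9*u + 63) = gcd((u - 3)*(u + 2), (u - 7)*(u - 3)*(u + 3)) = u - 3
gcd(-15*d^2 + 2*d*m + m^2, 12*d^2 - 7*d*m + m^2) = 3*d - m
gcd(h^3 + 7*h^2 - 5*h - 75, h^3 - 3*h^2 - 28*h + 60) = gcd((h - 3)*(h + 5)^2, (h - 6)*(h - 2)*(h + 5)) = h + 5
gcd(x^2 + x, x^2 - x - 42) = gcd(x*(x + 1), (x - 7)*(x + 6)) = 1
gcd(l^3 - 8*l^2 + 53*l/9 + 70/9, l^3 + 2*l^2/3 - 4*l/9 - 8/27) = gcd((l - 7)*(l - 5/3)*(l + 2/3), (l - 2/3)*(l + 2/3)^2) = l + 2/3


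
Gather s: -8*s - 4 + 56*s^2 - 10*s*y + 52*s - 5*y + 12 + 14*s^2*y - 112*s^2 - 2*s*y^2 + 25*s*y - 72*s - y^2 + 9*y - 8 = s^2*(14*y - 56) + s*(-2*y^2 + 15*y - 28) - y^2 + 4*y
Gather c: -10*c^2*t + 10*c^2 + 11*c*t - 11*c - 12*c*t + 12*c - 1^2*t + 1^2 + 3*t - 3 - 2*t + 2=c^2*(10 - 10*t) + c*(1 - t)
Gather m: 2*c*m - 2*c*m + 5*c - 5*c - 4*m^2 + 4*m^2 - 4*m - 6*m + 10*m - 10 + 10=0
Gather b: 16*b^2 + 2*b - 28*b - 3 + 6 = 16*b^2 - 26*b + 3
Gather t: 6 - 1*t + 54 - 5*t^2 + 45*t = -5*t^2 + 44*t + 60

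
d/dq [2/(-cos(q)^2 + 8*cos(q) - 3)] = 4*(4 - cos(q))*sin(q)/(cos(q)^2 - 8*cos(q) + 3)^2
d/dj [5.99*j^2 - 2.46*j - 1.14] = 11.98*j - 2.46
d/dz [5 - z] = -1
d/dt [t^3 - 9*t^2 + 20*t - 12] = 3*t^2 - 18*t + 20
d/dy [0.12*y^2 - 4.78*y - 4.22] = 0.24*y - 4.78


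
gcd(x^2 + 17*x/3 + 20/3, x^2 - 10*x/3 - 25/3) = x + 5/3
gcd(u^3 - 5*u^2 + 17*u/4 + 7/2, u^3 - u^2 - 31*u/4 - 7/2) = u^2 - 3*u - 7/4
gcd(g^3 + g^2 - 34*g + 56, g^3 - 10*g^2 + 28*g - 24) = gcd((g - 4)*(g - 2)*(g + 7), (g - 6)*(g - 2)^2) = g - 2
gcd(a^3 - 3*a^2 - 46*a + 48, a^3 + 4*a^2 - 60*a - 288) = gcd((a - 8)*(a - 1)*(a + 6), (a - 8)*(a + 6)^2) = a^2 - 2*a - 48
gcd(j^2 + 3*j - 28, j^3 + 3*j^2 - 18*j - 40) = j - 4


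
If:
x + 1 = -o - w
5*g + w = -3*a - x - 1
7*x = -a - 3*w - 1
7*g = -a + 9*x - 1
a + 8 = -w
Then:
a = -818/167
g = 498/167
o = 36/167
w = -518/167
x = 315/167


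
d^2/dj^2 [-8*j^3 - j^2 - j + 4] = -48*j - 2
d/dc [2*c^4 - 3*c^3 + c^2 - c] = 8*c^3 - 9*c^2 + 2*c - 1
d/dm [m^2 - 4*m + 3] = 2*m - 4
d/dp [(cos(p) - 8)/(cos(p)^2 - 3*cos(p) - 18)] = (cos(p)^2 - 16*cos(p) + 42)*sin(p)/(sin(p)^2 + 3*cos(p) + 17)^2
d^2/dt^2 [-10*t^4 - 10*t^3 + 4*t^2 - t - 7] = -120*t^2 - 60*t + 8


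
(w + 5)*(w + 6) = w^2 + 11*w + 30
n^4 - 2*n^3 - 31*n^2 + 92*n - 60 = (n - 5)*(n - 2)*(n - 1)*(n + 6)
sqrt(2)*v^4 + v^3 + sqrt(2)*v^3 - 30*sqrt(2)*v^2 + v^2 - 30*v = v*(v - 5)*(v + 6)*(sqrt(2)*v + 1)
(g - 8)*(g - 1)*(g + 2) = g^3 - 7*g^2 - 10*g + 16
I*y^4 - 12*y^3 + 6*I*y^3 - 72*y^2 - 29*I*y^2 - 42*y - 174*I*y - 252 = (y + 6)*(y + 6*I)*(y + 7*I)*(I*y + 1)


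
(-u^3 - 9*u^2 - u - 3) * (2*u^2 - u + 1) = -2*u^5 - 17*u^4 + 6*u^3 - 14*u^2 + 2*u - 3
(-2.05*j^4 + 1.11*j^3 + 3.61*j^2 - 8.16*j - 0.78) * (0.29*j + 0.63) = -0.5945*j^5 - 0.9696*j^4 + 1.7462*j^3 - 0.0921000000000003*j^2 - 5.367*j - 0.4914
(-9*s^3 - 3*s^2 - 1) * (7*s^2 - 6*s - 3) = -63*s^5 + 33*s^4 + 45*s^3 + 2*s^2 + 6*s + 3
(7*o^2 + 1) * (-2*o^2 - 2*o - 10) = -14*o^4 - 14*o^3 - 72*o^2 - 2*o - 10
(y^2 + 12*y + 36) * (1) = y^2 + 12*y + 36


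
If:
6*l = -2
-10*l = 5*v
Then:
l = -1/3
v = 2/3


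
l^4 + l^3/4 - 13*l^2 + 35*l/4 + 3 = (l - 3)*(l - 1)*(l + 1/4)*(l + 4)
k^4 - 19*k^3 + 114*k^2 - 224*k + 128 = (k - 8)^2*(k - 2)*(k - 1)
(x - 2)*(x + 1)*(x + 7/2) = x^3 + 5*x^2/2 - 11*x/2 - 7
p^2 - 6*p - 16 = (p - 8)*(p + 2)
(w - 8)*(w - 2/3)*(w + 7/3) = w^3 - 19*w^2/3 - 134*w/9 + 112/9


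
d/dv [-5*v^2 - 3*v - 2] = -10*v - 3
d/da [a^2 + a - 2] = 2*a + 1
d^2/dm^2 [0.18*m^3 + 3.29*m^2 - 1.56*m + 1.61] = 1.08*m + 6.58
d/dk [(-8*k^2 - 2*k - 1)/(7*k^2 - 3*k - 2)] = (38*k^2 + 46*k + 1)/(49*k^4 - 42*k^3 - 19*k^2 + 12*k + 4)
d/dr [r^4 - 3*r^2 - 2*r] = 4*r^3 - 6*r - 2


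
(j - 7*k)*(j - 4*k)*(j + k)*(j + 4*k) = j^4 - 6*j^3*k - 23*j^2*k^2 + 96*j*k^3 + 112*k^4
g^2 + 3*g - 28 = (g - 4)*(g + 7)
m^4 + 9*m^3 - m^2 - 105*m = m*(m - 3)*(m + 5)*(m + 7)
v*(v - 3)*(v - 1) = v^3 - 4*v^2 + 3*v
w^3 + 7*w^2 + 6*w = w*(w + 1)*(w + 6)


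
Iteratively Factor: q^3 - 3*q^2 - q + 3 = (q + 1)*(q^2 - 4*q + 3) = (q - 3)*(q + 1)*(q - 1)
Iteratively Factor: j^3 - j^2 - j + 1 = (j - 1)*(j^2 - 1) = (j - 1)^2*(j + 1)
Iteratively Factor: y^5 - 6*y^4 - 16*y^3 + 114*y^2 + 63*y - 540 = (y - 3)*(y^4 - 3*y^3 - 25*y^2 + 39*y + 180) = (y - 5)*(y - 3)*(y^3 + 2*y^2 - 15*y - 36) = (y - 5)*(y - 4)*(y - 3)*(y^2 + 6*y + 9) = (y - 5)*(y - 4)*(y - 3)*(y + 3)*(y + 3)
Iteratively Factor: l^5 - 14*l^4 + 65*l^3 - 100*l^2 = (l - 5)*(l^4 - 9*l^3 + 20*l^2) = l*(l - 5)*(l^3 - 9*l^2 + 20*l) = l^2*(l - 5)*(l^2 - 9*l + 20) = l^2*(l - 5)^2*(l - 4)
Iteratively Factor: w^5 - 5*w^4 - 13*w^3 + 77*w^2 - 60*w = (w - 1)*(w^4 - 4*w^3 - 17*w^2 + 60*w) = (w - 3)*(w - 1)*(w^3 - w^2 - 20*w) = (w - 3)*(w - 1)*(w + 4)*(w^2 - 5*w) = (w - 5)*(w - 3)*(w - 1)*(w + 4)*(w)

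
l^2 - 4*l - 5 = (l - 5)*(l + 1)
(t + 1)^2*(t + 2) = t^3 + 4*t^2 + 5*t + 2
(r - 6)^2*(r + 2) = r^3 - 10*r^2 + 12*r + 72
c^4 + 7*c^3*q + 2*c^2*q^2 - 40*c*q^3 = c*(c - 2*q)*(c + 4*q)*(c + 5*q)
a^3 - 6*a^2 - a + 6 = (a - 6)*(a - 1)*(a + 1)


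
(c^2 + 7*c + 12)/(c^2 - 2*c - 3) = (c^2 + 7*c + 12)/(c^2 - 2*c - 3)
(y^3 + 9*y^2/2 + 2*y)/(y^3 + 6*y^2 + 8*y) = (y + 1/2)/(y + 2)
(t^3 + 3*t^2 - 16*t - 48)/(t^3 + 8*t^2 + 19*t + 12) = (t - 4)/(t + 1)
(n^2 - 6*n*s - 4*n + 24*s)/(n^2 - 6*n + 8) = (n - 6*s)/(n - 2)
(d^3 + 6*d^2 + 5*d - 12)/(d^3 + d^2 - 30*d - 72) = (d - 1)/(d - 6)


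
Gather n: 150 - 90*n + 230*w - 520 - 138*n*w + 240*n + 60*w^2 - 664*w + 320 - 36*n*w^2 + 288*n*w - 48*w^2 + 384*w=n*(-36*w^2 + 150*w + 150) + 12*w^2 - 50*w - 50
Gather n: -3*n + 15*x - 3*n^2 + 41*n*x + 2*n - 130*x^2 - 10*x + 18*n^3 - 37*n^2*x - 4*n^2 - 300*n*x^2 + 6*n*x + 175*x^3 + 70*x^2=18*n^3 + n^2*(-37*x - 7) + n*(-300*x^2 + 47*x - 1) + 175*x^3 - 60*x^2 + 5*x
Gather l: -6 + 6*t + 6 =6*t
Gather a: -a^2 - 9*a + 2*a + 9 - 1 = -a^2 - 7*a + 8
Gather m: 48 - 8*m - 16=32 - 8*m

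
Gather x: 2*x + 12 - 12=2*x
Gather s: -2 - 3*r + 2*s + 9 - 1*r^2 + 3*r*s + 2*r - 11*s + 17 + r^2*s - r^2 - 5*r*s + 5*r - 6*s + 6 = -2*r^2 + 4*r + s*(r^2 - 2*r - 15) + 30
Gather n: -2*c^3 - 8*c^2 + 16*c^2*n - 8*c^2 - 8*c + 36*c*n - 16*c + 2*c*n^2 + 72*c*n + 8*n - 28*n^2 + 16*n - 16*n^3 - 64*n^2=-2*c^3 - 16*c^2 - 24*c - 16*n^3 + n^2*(2*c - 92) + n*(16*c^2 + 108*c + 24)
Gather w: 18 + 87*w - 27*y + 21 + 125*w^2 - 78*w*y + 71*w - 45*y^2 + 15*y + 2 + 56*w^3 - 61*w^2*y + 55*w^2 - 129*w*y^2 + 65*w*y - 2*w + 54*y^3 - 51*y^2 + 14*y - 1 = 56*w^3 + w^2*(180 - 61*y) + w*(-129*y^2 - 13*y + 156) + 54*y^3 - 96*y^2 + 2*y + 40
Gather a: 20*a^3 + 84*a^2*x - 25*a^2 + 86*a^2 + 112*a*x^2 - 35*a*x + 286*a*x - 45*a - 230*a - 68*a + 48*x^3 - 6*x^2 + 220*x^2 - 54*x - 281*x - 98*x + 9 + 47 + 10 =20*a^3 + a^2*(84*x + 61) + a*(112*x^2 + 251*x - 343) + 48*x^3 + 214*x^2 - 433*x + 66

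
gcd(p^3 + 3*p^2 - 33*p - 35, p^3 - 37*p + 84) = p + 7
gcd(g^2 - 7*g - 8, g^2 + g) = g + 1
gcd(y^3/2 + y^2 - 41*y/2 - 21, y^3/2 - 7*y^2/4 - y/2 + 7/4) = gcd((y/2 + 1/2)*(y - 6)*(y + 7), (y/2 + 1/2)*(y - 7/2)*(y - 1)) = y + 1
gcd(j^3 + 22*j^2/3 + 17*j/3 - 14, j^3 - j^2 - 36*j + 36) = j^2 + 5*j - 6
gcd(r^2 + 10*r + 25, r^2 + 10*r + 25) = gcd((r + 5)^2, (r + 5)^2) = r^2 + 10*r + 25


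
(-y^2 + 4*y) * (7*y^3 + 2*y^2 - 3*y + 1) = -7*y^5 + 26*y^4 + 11*y^3 - 13*y^2 + 4*y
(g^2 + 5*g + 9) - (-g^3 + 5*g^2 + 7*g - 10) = g^3 - 4*g^2 - 2*g + 19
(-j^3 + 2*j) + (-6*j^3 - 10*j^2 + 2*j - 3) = -7*j^3 - 10*j^2 + 4*j - 3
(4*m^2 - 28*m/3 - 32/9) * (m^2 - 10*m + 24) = 4*m^4 - 148*m^3/3 + 1672*m^2/9 - 1696*m/9 - 256/3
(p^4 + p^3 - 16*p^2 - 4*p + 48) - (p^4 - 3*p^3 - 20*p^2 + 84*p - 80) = 4*p^3 + 4*p^2 - 88*p + 128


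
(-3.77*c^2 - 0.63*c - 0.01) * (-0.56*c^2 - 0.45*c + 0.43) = 2.1112*c^4 + 2.0493*c^3 - 1.332*c^2 - 0.2664*c - 0.0043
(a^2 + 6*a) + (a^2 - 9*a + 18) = 2*a^2 - 3*a + 18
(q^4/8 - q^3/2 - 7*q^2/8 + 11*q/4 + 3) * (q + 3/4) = q^5/8 - 13*q^4/32 - 5*q^3/4 + 67*q^2/32 + 81*q/16 + 9/4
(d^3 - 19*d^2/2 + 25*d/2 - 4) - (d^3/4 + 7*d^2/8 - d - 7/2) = 3*d^3/4 - 83*d^2/8 + 27*d/2 - 1/2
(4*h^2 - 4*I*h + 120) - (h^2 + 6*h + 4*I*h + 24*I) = 3*h^2 - 6*h - 8*I*h + 120 - 24*I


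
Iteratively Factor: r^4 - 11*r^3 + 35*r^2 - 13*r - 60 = (r + 1)*(r^3 - 12*r^2 + 47*r - 60) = (r - 5)*(r + 1)*(r^2 - 7*r + 12) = (r - 5)*(r - 4)*(r + 1)*(r - 3)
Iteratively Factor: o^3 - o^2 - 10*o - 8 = (o + 1)*(o^2 - 2*o - 8) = (o - 4)*(o + 1)*(o + 2)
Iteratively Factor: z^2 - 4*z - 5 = (z + 1)*(z - 5)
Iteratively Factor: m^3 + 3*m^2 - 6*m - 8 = (m + 4)*(m^2 - m - 2) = (m - 2)*(m + 4)*(m + 1)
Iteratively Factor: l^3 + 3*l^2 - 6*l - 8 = (l + 4)*(l^2 - l - 2) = (l + 1)*(l + 4)*(l - 2)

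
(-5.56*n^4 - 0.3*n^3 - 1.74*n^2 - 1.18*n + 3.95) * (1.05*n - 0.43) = -5.838*n^5 + 2.0758*n^4 - 1.698*n^3 - 0.4908*n^2 + 4.6549*n - 1.6985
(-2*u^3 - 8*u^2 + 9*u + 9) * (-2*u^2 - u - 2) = 4*u^5 + 18*u^4 - 6*u^3 - 11*u^2 - 27*u - 18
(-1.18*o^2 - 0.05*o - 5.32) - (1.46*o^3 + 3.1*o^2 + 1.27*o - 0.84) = -1.46*o^3 - 4.28*o^2 - 1.32*o - 4.48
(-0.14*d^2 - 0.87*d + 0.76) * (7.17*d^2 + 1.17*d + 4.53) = -1.0038*d^4 - 6.4017*d^3 + 3.7971*d^2 - 3.0519*d + 3.4428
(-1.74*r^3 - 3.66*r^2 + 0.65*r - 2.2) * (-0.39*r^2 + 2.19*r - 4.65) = 0.6786*r^5 - 2.3832*r^4 - 0.177899999999999*r^3 + 19.3005*r^2 - 7.8405*r + 10.23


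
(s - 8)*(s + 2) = s^2 - 6*s - 16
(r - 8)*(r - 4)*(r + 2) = r^3 - 10*r^2 + 8*r + 64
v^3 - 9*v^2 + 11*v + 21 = (v - 7)*(v - 3)*(v + 1)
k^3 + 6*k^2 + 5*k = k*(k + 1)*(k + 5)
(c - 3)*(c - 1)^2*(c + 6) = c^4 + c^3 - 23*c^2 + 39*c - 18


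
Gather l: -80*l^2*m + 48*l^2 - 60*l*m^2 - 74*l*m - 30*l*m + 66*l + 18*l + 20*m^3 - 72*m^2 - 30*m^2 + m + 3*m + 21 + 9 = l^2*(48 - 80*m) + l*(-60*m^2 - 104*m + 84) + 20*m^3 - 102*m^2 + 4*m + 30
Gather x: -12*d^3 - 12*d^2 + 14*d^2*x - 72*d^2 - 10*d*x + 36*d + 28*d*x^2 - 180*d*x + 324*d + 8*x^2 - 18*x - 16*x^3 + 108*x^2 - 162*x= -12*d^3 - 84*d^2 + 360*d - 16*x^3 + x^2*(28*d + 116) + x*(14*d^2 - 190*d - 180)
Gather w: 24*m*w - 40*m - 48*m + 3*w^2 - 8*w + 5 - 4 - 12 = -88*m + 3*w^2 + w*(24*m - 8) - 11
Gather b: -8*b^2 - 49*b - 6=-8*b^2 - 49*b - 6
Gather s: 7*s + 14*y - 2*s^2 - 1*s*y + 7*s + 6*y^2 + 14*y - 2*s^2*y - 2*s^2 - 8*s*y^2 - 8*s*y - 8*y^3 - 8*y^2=s^2*(-2*y - 4) + s*(-8*y^2 - 9*y + 14) - 8*y^3 - 2*y^2 + 28*y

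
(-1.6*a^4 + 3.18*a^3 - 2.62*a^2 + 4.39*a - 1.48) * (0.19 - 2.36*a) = 3.776*a^5 - 7.8088*a^4 + 6.7874*a^3 - 10.8582*a^2 + 4.3269*a - 0.2812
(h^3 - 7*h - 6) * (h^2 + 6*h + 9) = h^5 + 6*h^4 + 2*h^3 - 48*h^2 - 99*h - 54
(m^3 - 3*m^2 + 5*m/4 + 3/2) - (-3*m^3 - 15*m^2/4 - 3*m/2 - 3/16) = 4*m^3 + 3*m^2/4 + 11*m/4 + 27/16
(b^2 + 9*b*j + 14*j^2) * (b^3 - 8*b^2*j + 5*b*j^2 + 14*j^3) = b^5 + b^4*j - 53*b^3*j^2 - 53*b^2*j^3 + 196*b*j^4 + 196*j^5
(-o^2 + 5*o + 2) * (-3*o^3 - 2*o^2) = 3*o^5 - 13*o^4 - 16*o^3 - 4*o^2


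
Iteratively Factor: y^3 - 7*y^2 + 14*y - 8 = (y - 2)*(y^2 - 5*y + 4) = (y - 4)*(y - 2)*(y - 1)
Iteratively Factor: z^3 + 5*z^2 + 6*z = (z)*(z^2 + 5*z + 6) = z*(z + 3)*(z + 2)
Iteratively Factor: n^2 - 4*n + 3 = (n - 1)*(n - 3)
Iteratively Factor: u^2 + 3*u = (u + 3)*(u)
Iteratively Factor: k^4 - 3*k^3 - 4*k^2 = (k)*(k^3 - 3*k^2 - 4*k) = k*(k - 4)*(k^2 + k) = k*(k - 4)*(k + 1)*(k)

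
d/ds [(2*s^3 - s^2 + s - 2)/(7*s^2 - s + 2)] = 2*s*(7*s^3 - 2*s^2 + 3*s + 12)/(49*s^4 - 14*s^3 + 29*s^2 - 4*s + 4)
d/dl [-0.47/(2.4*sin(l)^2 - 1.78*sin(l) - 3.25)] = (2.256*sin(l) - 0.8366)*cos(l)/(-2.4*sin(l)^2 + 1.78*sin(l) + 3.25)^2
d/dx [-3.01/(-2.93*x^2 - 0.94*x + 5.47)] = (-17.6386*x - 2.8294)/(2.93*x^2 + 0.94*x - 5.47)^2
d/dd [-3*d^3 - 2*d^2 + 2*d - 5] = -9*d^2 - 4*d + 2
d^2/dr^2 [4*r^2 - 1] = 8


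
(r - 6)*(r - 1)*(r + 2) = r^3 - 5*r^2 - 8*r + 12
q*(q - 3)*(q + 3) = q^3 - 9*q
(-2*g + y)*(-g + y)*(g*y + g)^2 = 2*g^4*y^2 + 4*g^4*y + 2*g^4 - 3*g^3*y^3 - 6*g^3*y^2 - 3*g^3*y + g^2*y^4 + 2*g^2*y^3 + g^2*y^2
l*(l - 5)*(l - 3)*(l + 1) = l^4 - 7*l^3 + 7*l^2 + 15*l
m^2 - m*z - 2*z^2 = (m - 2*z)*(m + z)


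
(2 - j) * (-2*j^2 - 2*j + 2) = 2*j^3 - 2*j^2 - 6*j + 4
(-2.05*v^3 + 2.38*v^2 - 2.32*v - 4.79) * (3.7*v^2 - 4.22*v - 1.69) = -7.585*v^5 + 17.457*v^4 - 15.1631*v^3 - 11.9548*v^2 + 24.1346*v + 8.0951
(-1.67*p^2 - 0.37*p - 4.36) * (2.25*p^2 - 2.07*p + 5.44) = -3.7575*p^4 + 2.6244*p^3 - 18.1289*p^2 + 7.0124*p - 23.7184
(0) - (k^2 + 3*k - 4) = -k^2 - 3*k + 4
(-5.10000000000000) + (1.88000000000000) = -3.22000000000000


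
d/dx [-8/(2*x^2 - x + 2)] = 8*(4*x - 1)/(2*x^2 - x + 2)^2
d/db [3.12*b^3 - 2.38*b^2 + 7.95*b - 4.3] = 9.36*b^2 - 4.76*b + 7.95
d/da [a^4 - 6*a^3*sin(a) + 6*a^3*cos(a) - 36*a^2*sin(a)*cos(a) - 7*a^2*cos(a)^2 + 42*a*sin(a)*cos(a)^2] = -6*sqrt(2)*a^3*sin(a + pi/4) + 4*a^3 + 7*a^2*sin(2*a) - 36*a^2*cos(2*a) + 18*sqrt(2)*a^2*cos(a + pi/4) - 36*a*sin(2*a) + 21*a*cos(a)/2 - 7*a*cos(2*a) + 63*a*cos(3*a)/2 - 7*a + 21*sin(a)/2 + 21*sin(3*a)/2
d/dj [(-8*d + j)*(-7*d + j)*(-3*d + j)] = 101*d^2 - 36*d*j + 3*j^2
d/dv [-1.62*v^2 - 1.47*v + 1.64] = -3.24*v - 1.47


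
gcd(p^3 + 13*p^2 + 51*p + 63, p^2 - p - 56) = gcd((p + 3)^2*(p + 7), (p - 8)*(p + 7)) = p + 7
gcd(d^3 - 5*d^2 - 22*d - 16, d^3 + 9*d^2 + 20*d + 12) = d^2 + 3*d + 2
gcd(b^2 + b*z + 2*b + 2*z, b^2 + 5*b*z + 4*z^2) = b + z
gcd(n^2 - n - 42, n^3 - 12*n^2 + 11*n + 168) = n - 7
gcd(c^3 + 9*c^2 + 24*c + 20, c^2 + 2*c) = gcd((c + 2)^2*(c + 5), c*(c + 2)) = c + 2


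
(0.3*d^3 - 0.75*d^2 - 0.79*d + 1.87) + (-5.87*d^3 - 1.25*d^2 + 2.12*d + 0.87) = -5.57*d^3 - 2.0*d^2 + 1.33*d + 2.74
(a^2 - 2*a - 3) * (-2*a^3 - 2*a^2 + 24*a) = -2*a^5 + 2*a^4 + 34*a^3 - 42*a^2 - 72*a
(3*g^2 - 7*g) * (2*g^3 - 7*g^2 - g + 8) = 6*g^5 - 35*g^4 + 46*g^3 + 31*g^2 - 56*g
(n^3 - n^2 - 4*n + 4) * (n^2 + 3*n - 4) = n^5 + 2*n^4 - 11*n^3 - 4*n^2 + 28*n - 16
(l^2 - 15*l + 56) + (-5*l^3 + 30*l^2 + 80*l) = -5*l^3 + 31*l^2 + 65*l + 56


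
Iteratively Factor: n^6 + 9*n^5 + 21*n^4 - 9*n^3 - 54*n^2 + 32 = (n - 1)*(n^5 + 10*n^4 + 31*n^3 + 22*n^2 - 32*n - 32) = (n - 1)*(n + 4)*(n^4 + 6*n^3 + 7*n^2 - 6*n - 8) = (n - 1)*(n + 4)^2*(n^3 + 2*n^2 - n - 2) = (n - 1)*(n + 2)*(n + 4)^2*(n^2 - 1) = (n - 1)*(n + 1)*(n + 2)*(n + 4)^2*(n - 1)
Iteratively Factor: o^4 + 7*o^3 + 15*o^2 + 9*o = (o)*(o^3 + 7*o^2 + 15*o + 9) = o*(o + 3)*(o^2 + 4*o + 3) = o*(o + 1)*(o + 3)*(o + 3)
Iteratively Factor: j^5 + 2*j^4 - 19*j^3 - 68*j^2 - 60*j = (j - 5)*(j^4 + 7*j^3 + 16*j^2 + 12*j) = (j - 5)*(j + 2)*(j^3 + 5*j^2 + 6*j) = (j - 5)*(j + 2)^2*(j^2 + 3*j) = (j - 5)*(j + 2)^2*(j + 3)*(j)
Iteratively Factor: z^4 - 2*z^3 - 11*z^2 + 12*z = (z - 4)*(z^3 + 2*z^2 - 3*z) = z*(z - 4)*(z^2 + 2*z - 3) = z*(z - 4)*(z - 1)*(z + 3)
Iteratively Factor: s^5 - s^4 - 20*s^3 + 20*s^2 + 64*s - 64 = (s + 4)*(s^4 - 5*s^3 + 20*s - 16) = (s - 1)*(s + 4)*(s^3 - 4*s^2 - 4*s + 16) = (s - 2)*(s - 1)*(s + 4)*(s^2 - 2*s - 8) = (s - 4)*(s - 2)*(s - 1)*(s + 4)*(s + 2)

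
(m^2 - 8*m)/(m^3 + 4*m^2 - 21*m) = (m - 8)/(m^2 + 4*m - 21)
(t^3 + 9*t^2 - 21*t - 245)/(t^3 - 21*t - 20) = (t^2 + 14*t + 49)/(t^2 + 5*t + 4)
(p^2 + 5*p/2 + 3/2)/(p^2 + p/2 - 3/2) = (p + 1)/(p - 1)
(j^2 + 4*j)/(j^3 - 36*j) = (j + 4)/(j^2 - 36)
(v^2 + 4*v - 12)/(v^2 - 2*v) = (v + 6)/v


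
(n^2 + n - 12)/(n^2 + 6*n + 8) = (n - 3)/(n + 2)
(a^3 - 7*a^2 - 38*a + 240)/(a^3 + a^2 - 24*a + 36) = (a^2 - 13*a + 40)/(a^2 - 5*a + 6)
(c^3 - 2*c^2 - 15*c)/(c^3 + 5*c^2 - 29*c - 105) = c/(c + 7)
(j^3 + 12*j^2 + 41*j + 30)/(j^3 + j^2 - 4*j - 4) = (j^2 + 11*j + 30)/(j^2 - 4)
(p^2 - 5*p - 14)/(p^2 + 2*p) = (p - 7)/p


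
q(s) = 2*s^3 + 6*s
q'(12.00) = 870.00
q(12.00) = 3528.00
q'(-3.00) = 60.00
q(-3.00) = -72.00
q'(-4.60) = 132.96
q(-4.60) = -222.27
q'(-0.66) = 8.61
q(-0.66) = -4.53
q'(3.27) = 70.16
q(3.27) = 89.55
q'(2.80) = 53.04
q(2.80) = 60.70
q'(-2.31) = 38.02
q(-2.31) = -38.51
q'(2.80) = 53.04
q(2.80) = 60.70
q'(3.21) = 67.82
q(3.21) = 85.41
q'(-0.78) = 9.65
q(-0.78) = -5.63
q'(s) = 6*s^2 + 6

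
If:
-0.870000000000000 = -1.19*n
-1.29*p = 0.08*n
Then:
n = 0.73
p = -0.05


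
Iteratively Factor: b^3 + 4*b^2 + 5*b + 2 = (b + 1)*(b^2 + 3*b + 2) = (b + 1)^2*(b + 2)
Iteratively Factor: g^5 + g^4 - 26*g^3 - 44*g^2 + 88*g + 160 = (g + 2)*(g^4 - g^3 - 24*g^2 + 4*g + 80) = (g + 2)^2*(g^3 - 3*g^2 - 18*g + 40) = (g - 5)*(g + 2)^2*(g^2 + 2*g - 8) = (g - 5)*(g + 2)^2*(g + 4)*(g - 2)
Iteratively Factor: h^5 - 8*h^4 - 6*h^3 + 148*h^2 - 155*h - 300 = (h - 5)*(h^4 - 3*h^3 - 21*h^2 + 43*h + 60) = (h - 5)^2*(h^3 + 2*h^2 - 11*h - 12) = (h - 5)^2*(h + 1)*(h^2 + h - 12) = (h - 5)^2*(h + 1)*(h + 4)*(h - 3)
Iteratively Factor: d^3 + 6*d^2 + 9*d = (d + 3)*(d^2 + 3*d) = d*(d + 3)*(d + 3)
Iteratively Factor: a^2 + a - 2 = (a - 1)*(a + 2)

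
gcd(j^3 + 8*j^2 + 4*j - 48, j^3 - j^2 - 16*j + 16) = j + 4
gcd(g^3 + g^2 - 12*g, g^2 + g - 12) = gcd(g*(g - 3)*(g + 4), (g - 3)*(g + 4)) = g^2 + g - 12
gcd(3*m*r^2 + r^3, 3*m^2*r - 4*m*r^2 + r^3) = r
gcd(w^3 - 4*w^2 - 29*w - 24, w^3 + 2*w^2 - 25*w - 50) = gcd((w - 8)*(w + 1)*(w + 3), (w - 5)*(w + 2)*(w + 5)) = 1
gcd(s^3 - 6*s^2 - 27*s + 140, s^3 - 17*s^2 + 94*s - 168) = s^2 - 11*s + 28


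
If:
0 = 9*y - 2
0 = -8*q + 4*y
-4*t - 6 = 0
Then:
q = 1/9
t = -3/2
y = 2/9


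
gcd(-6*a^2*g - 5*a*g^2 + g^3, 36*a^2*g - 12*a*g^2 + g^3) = 6*a*g - g^2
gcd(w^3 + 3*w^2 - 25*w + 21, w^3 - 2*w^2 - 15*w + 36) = w - 3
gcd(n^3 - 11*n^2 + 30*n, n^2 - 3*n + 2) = 1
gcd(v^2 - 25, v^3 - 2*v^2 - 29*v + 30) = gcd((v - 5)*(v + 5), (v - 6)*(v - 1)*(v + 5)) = v + 5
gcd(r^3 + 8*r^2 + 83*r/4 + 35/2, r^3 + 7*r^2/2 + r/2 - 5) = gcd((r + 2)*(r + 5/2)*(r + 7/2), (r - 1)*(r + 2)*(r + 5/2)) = r^2 + 9*r/2 + 5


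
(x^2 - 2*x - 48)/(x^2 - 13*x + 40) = (x + 6)/(x - 5)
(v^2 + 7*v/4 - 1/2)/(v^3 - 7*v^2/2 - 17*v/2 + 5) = (4*v - 1)/(2*(2*v^2 - 11*v + 5))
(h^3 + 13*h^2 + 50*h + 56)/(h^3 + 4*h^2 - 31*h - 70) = (h + 4)/(h - 5)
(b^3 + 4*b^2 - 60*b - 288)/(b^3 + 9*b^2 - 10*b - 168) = (b^2 - 2*b - 48)/(b^2 + 3*b - 28)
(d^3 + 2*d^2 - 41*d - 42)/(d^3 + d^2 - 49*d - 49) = (d - 6)/(d - 7)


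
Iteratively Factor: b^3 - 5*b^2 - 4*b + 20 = (b - 5)*(b^2 - 4) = (b - 5)*(b - 2)*(b + 2)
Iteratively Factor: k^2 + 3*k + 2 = (k + 2)*(k + 1)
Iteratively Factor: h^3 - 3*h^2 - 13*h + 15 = (h - 1)*(h^2 - 2*h - 15) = (h - 1)*(h + 3)*(h - 5)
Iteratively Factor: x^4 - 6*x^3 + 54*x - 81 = (x + 3)*(x^3 - 9*x^2 + 27*x - 27) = (x - 3)*(x + 3)*(x^2 - 6*x + 9) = (x - 3)^2*(x + 3)*(x - 3)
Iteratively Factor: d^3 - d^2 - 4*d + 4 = (d - 2)*(d^2 + d - 2) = (d - 2)*(d + 2)*(d - 1)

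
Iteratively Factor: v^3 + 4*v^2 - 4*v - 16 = (v + 2)*(v^2 + 2*v - 8) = (v + 2)*(v + 4)*(v - 2)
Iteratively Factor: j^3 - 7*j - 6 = (j + 1)*(j^2 - j - 6) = (j - 3)*(j + 1)*(j + 2)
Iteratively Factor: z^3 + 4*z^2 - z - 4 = (z - 1)*(z^2 + 5*z + 4) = (z - 1)*(z + 4)*(z + 1)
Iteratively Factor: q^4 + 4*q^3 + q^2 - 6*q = (q + 3)*(q^3 + q^2 - 2*q) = q*(q + 3)*(q^2 + q - 2) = q*(q - 1)*(q + 3)*(q + 2)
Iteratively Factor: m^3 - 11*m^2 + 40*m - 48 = (m - 3)*(m^2 - 8*m + 16) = (m - 4)*(m - 3)*(m - 4)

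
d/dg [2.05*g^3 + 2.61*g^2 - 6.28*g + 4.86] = 6.15*g^2 + 5.22*g - 6.28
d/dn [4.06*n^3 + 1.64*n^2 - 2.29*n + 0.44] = 12.18*n^2 + 3.28*n - 2.29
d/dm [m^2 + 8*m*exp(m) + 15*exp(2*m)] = 8*m*exp(m) + 2*m + 30*exp(2*m) + 8*exp(m)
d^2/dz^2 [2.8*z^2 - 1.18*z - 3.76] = 5.60000000000000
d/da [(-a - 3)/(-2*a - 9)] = 3/(2*a + 9)^2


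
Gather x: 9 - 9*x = 9 - 9*x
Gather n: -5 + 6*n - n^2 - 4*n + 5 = -n^2 + 2*n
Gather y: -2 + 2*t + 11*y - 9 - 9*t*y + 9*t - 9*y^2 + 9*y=11*t - 9*y^2 + y*(20 - 9*t) - 11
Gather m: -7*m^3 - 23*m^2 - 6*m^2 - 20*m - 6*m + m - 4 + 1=-7*m^3 - 29*m^2 - 25*m - 3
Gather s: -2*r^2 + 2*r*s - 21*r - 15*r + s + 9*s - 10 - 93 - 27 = -2*r^2 - 36*r + s*(2*r + 10) - 130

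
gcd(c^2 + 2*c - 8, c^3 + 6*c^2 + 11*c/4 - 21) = c + 4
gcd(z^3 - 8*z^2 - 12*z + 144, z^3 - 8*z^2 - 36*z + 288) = z - 6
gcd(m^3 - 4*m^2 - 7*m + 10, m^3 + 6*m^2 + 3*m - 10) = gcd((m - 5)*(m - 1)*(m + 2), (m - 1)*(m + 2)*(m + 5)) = m^2 + m - 2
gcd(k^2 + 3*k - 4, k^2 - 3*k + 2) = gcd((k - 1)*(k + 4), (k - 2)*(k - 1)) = k - 1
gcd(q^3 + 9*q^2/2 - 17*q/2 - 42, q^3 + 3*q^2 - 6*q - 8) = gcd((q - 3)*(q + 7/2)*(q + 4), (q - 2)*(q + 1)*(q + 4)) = q + 4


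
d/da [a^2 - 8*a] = 2*a - 8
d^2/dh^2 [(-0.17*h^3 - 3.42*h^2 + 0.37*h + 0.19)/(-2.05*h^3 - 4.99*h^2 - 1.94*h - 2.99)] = (25.2670699999999*h^6 - 13.38609*h^5 - 126.40341*h^4 - 410.069748*h^3 - 305.948754*h^2 + 38.19327*h + 69.682198)/(8.615125*h^9 + 62.911425*h^8 + 177.594165*h^7 + 281.019304*h^6 + 351.581952*h^5 + 351.042369*h^4 + 235.952963*h^3 + 167.592789*h^2 + 52.031382*h + 26.730899)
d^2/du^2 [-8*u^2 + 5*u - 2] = -16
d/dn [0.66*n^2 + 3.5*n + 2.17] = 1.32*n + 3.5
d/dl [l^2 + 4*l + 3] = 2*l + 4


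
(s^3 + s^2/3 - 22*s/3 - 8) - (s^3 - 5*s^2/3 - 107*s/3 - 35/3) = 2*s^2 + 85*s/3 + 11/3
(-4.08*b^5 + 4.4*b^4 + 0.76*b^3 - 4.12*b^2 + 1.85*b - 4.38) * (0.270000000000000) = -1.1016*b^5 + 1.188*b^4 + 0.2052*b^3 - 1.1124*b^2 + 0.4995*b - 1.1826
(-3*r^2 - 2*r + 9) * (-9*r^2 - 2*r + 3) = 27*r^4 + 24*r^3 - 86*r^2 - 24*r + 27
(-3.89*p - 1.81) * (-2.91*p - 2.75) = 11.3199*p^2 + 15.9646*p + 4.9775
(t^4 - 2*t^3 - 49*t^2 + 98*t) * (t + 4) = t^5 + 2*t^4 - 57*t^3 - 98*t^2 + 392*t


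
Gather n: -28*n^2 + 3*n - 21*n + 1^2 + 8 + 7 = -28*n^2 - 18*n + 16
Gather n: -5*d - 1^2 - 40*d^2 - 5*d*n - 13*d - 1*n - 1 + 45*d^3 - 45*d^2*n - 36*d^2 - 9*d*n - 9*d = 45*d^3 - 76*d^2 - 27*d + n*(-45*d^2 - 14*d - 1) - 2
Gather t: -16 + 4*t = 4*t - 16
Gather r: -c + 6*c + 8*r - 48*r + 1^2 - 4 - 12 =5*c - 40*r - 15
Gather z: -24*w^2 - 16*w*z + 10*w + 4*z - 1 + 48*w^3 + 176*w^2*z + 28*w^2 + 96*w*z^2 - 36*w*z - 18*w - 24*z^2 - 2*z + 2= 48*w^3 + 4*w^2 - 8*w + z^2*(96*w - 24) + z*(176*w^2 - 52*w + 2) + 1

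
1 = 1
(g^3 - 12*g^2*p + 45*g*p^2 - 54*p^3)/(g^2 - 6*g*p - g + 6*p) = (g^2 - 6*g*p + 9*p^2)/(g - 1)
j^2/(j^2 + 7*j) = j/(j + 7)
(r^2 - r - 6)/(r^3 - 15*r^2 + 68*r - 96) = (r + 2)/(r^2 - 12*r + 32)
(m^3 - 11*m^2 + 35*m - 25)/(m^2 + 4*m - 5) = (m^2 - 10*m + 25)/(m + 5)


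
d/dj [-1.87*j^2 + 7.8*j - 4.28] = 7.8 - 3.74*j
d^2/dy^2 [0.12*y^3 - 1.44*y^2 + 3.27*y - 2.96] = 0.72*y - 2.88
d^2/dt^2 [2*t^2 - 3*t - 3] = 4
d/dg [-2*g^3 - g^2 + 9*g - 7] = -6*g^2 - 2*g + 9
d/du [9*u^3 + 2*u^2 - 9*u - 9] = 27*u^2 + 4*u - 9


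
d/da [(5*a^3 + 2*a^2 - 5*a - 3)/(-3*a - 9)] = (-10*a^3 - 47*a^2 - 12*a + 12)/(3*(a^2 + 6*a + 9))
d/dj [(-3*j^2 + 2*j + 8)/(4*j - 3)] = 2*(-6*j^2 + 9*j - 19)/(16*j^2 - 24*j + 9)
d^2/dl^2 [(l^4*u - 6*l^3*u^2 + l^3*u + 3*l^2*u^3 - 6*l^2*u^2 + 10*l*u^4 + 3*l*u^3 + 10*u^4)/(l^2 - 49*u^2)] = 2*u*(-l^6 + 147*l^4*u^2 + 284*l^3*u^3 - 52*l^3*u^2 - 14847*l^2*u^4 + 852*l^2*u^3 + 41748*l*u^5 - 7644*l*u^4 - 7203*u^6 + 13916*u^5)/(-l^6 + 147*l^4*u^2 - 7203*l^2*u^4 + 117649*u^6)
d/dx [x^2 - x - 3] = 2*x - 1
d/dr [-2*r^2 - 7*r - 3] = -4*r - 7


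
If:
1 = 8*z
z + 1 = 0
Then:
No Solution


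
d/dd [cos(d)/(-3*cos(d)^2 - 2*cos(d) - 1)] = (sin(d) - 3*sin(3*d))/(4*cos(d) + 3*cos(2*d) + 5)^2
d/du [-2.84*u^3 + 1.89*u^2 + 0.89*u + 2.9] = -8.52*u^2 + 3.78*u + 0.89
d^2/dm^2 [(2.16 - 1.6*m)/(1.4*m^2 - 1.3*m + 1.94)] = (-(1.6*m - 2.16)*(2.8*m - 1.3)*(5.6*m - 2.6) + (13.44*m - 10.208)*(1.4*m^2 - 1.3*m + 1.94))/(1.4*m^2 - 1.3*m + 1.94)^3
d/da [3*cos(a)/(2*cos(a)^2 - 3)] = 3*(cos(2*a) + 4)*sin(a)/(cos(2*a) - 2)^2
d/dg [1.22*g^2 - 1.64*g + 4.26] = 2.44*g - 1.64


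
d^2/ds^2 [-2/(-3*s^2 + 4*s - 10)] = 4*(-9*s^2 + 12*s + 4*(3*s - 2)^2 - 30)/(3*s^2 - 4*s + 10)^3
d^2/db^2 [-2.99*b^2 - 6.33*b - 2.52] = -5.98000000000000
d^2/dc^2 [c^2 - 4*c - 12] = 2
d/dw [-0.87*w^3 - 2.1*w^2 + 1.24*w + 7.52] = -2.61*w^2 - 4.2*w + 1.24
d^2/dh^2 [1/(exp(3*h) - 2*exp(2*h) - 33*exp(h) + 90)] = ((-9*exp(2*h) + 8*exp(h) + 33)*(exp(3*h) - 2*exp(2*h) - 33*exp(h) + 90) + 2*(-3*exp(2*h) + 4*exp(h) + 33)^2*exp(h))*exp(h)/(exp(3*h) - 2*exp(2*h) - 33*exp(h) + 90)^3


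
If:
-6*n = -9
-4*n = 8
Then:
No Solution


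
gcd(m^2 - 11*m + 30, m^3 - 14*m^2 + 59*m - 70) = m - 5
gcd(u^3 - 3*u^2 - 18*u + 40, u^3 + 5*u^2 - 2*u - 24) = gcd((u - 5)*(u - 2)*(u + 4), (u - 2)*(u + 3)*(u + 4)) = u^2 + 2*u - 8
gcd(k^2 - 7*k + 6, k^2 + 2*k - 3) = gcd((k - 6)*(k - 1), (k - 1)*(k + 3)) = k - 1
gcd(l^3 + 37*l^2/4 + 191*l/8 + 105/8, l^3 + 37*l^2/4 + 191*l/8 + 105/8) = l^3 + 37*l^2/4 + 191*l/8 + 105/8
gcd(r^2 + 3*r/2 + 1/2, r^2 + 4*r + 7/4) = r + 1/2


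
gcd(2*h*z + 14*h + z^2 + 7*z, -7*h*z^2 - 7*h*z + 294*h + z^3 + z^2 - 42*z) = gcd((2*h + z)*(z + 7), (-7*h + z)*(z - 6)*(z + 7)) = z + 7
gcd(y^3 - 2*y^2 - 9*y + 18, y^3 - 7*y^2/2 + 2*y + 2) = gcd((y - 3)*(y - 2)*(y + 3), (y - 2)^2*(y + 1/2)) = y - 2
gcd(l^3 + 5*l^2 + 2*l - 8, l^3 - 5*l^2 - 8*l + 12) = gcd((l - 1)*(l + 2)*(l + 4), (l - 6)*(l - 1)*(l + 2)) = l^2 + l - 2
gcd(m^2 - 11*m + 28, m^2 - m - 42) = m - 7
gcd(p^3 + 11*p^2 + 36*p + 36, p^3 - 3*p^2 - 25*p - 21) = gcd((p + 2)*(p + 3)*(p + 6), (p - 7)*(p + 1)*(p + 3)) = p + 3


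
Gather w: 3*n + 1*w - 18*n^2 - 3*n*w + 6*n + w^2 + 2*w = -18*n^2 + 9*n + w^2 + w*(3 - 3*n)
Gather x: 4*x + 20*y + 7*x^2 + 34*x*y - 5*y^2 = 7*x^2 + x*(34*y + 4) - 5*y^2 + 20*y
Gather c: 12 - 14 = -2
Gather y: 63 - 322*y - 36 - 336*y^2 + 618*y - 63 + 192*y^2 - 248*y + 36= -144*y^2 + 48*y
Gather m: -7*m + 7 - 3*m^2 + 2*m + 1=-3*m^2 - 5*m + 8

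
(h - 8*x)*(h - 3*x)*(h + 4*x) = h^3 - 7*h^2*x - 20*h*x^2 + 96*x^3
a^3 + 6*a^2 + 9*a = a*(a + 3)^2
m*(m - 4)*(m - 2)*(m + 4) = m^4 - 2*m^3 - 16*m^2 + 32*m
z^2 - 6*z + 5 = (z - 5)*(z - 1)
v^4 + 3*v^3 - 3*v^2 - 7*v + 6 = (v - 1)^2*(v + 2)*(v + 3)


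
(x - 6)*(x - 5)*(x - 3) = x^3 - 14*x^2 + 63*x - 90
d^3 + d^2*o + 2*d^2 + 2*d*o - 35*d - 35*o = (d - 5)*(d + 7)*(d + o)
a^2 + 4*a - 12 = (a - 2)*(a + 6)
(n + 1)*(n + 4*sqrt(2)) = n^2 + n + 4*sqrt(2)*n + 4*sqrt(2)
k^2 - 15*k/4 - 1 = (k - 4)*(k + 1/4)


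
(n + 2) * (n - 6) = n^2 - 4*n - 12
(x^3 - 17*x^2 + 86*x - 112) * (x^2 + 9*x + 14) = x^5 - 8*x^4 - 53*x^3 + 424*x^2 + 196*x - 1568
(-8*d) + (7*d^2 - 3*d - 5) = 7*d^2 - 11*d - 5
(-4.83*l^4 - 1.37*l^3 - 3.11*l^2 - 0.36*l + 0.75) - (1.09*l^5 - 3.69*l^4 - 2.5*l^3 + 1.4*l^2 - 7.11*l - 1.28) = -1.09*l^5 - 1.14*l^4 + 1.13*l^3 - 4.51*l^2 + 6.75*l + 2.03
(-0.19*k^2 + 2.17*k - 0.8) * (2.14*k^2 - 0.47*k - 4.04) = -0.4066*k^4 + 4.7331*k^3 - 1.9643*k^2 - 8.3908*k + 3.232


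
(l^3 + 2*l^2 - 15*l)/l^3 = 1 + 2/l - 15/l^2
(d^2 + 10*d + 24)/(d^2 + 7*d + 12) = (d + 6)/(d + 3)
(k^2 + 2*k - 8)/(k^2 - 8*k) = (k^2 + 2*k - 8)/(k*(k - 8))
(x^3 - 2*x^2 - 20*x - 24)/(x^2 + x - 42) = (x^2 + 4*x + 4)/(x + 7)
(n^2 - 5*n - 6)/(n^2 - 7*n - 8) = (n - 6)/(n - 8)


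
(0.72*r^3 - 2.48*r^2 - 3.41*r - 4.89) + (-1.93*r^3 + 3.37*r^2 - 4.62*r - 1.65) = -1.21*r^3 + 0.89*r^2 - 8.03*r - 6.54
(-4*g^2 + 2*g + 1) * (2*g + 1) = -8*g^3 + 4*g + 1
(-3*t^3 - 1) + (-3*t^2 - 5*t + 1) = -3*t^3 - 3*t^2 - 5*t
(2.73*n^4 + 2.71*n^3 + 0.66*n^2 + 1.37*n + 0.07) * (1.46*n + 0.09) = 3.9858*n^5 + 4.2023*n^4 + 1.2075*n^3 + 2.0596*n^2 + 0.2255*n + 0.0063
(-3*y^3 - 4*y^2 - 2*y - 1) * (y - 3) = -3*y^4 + 5*y^3 + 10*y^2 + 5*y + 3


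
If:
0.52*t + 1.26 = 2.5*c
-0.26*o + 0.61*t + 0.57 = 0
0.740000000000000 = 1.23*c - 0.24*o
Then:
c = 0.07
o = -2.74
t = -2.10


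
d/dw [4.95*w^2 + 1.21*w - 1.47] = 9.9*w + 1.21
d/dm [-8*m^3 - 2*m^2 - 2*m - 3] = -24*m^2 - 4*m - 2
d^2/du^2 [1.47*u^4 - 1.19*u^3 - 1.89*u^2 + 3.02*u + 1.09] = 17.64*u^2 - 7.14*u - 3.78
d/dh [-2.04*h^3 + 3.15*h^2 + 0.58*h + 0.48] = -6.12*h^2 + 6.3*h + 0.58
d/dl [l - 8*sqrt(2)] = 1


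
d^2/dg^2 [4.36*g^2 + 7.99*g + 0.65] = 8.72000000000000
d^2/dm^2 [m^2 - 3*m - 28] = 2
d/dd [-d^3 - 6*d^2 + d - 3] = -3*d^2 - 12*d + 1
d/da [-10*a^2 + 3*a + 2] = 3 - 20*a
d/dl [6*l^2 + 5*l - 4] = 12*l + 5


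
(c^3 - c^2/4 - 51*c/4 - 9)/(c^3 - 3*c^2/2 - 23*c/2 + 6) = (4*c + 3)/(2*(2*c - 1))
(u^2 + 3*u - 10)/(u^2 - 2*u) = (u + 5)/u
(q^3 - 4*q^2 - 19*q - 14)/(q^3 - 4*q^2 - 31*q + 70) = (q^2 + 3*q + 2)/(q^2 + 3*q - 10)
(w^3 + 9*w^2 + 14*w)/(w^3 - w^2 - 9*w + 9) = w*(w^2 + 9*w + 14)/(w^3 - w^2 - 9*w + 9)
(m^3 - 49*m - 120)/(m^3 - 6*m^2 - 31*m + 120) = (m + 3)/(m - 3)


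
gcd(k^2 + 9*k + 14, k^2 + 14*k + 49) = k + 7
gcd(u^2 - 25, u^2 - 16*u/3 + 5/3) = u - 5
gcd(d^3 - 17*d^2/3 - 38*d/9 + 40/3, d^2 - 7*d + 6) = d - 6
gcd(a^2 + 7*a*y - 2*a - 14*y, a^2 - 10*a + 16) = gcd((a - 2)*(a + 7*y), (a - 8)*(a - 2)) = a - 2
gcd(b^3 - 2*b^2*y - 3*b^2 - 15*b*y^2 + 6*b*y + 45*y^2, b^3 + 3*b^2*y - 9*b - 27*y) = b^2 + 3*b*y - 3*b - 9*y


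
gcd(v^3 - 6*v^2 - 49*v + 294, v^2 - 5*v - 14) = v - 7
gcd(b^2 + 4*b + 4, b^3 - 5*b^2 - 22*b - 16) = b + 2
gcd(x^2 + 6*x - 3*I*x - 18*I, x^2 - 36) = x + 6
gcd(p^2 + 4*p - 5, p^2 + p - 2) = p - 1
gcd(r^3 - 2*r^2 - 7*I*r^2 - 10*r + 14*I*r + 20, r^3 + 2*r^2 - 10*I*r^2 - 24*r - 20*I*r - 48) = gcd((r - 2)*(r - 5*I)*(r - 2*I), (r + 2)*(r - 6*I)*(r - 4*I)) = 1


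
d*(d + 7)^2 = d^3 + 14*d^2 + 49*d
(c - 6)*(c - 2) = c^2 - 8*c + 12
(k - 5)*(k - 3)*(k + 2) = k^3 - 6*k^2 - k + 30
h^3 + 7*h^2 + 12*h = h*(h + 3)*(h + 4)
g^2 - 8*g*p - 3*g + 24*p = (g - 3)*(g - 8*p)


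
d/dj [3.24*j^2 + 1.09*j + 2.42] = 6.48*j + 1.09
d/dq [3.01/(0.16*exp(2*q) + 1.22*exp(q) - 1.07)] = (-0.9632*exp(q) - 3.6722)*exp(q)/(0.16*exp(2*q) + 1.22*exp(q) - 1.07)^2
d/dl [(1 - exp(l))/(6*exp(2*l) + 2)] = (3*exp(2*l) - 6*exp(l) - 1)*exp(l)/(2*(9*exp(4*l) + 6*exp(2*l) + 1))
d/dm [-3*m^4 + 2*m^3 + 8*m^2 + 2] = 2*m*(-6*m^2 + 3*m + 8)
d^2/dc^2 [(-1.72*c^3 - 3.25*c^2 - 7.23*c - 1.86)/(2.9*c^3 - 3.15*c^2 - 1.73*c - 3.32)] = (-86.0894*c^6 - 416.60124*c^5 - 87.9883199999997*c^4 - 321.139876*c^3 - 745.413612*c^2 + 171.651972*c + 39.177028)/(24.389*c^9 - 79.4745*c^8 + 42.67785*c^7 - 20.198175*c^6 + 156.509655*c^5 - 27.172365*c^4 - 17.836877*c^3 - 133.970964*c^2 - 57.206256*c - 36.594368)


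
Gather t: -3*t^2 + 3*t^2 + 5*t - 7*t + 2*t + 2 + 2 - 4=0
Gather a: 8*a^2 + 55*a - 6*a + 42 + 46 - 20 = 8*a^2 + 49*a + 68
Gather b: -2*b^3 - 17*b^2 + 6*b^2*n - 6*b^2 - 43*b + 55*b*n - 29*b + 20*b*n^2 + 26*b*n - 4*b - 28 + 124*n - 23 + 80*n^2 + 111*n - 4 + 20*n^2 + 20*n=-2*b^3 + b^2*(6*n - 23) + b*(20*n^2 + 81*n - 76) + 100*n^2 + 255*n - 55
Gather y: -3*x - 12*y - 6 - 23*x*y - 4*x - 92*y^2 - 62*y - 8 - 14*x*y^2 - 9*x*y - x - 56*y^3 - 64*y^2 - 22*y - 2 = -8*x - 56*y^3 + y^2*(-14*x - 156) + y*(-32*x - 96) - 16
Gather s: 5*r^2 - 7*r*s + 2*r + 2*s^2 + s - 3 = 5*r^2 + 2*r + 2*s^2 + s*(1 - 7*r) - 3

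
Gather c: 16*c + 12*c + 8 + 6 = 28*c + 14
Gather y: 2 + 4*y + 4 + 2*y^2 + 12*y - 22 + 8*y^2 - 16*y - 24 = 10*y^2 - 40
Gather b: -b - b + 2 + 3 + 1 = 6 - 2*b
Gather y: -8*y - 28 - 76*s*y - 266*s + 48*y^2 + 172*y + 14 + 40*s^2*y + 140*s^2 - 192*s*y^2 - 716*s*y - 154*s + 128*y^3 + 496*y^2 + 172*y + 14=140*s^2 - 420*s + 128*y^3 + y^2*(544 - 192*s) + y*(40*s^2 - 792*s + 336)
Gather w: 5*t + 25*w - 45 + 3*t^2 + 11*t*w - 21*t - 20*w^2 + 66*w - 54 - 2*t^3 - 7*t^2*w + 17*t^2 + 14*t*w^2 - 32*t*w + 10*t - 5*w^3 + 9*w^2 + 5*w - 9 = -2*t^3 + 20*t^2 - 6*t - 5*w^3 + w^2*(14*t - 11) + w*(-7*t^2 - 21*t + 96) - 108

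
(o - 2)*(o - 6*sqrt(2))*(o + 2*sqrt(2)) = o^3 - 4*sqrt(2)*o^2 - 2*o^2 - 24*o + 8*sqrt(2)*o + 48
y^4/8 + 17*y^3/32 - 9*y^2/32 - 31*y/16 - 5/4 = (y/4 + 1)*(y/2 + 1/2)*(y - 2)*(y + 5/4)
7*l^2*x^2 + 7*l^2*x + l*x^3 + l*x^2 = x*(7*l + x)*(l*x + l)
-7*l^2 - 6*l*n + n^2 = (-7*l + n)*(l + n)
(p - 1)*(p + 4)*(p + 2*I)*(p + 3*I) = p^4 + 3*p^3 + 5*I*p^3 - 10*p^2 + 15*I*p^2 - 18*p - 20*I*p + 24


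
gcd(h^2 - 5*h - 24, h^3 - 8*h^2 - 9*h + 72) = h^2 - 5*h - 24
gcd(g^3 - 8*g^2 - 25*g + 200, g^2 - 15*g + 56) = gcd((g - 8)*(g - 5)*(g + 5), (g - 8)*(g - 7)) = g - 8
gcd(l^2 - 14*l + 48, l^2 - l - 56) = l - 8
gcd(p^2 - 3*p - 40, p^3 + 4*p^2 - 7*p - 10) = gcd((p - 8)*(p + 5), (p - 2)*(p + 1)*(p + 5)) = p + 5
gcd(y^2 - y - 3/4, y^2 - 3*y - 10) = 1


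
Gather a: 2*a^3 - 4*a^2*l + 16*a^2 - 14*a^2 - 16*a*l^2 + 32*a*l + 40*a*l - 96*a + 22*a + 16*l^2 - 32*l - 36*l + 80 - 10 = 2*a^3 + a^2*(2 - 4*l) + a*(-16*l^2 + 72*l - 74) + 16*l^2 - 68*l + 70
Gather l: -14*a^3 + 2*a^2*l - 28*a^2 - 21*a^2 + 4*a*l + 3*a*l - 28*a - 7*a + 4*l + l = -14*a^3 - 49*a^2 - 35*a + l*(2*a^2 + 7*a + 5)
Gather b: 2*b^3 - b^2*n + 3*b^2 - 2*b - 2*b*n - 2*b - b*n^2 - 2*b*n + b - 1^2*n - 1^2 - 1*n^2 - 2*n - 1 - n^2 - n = 2*b^3 + b^2*(3 - n) + b*(-n^2 - 4*n - 3) - 2*n^2 - 4*n - 2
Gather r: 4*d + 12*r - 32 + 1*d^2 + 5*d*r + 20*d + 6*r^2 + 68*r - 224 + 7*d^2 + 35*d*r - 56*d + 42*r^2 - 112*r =8*d^2 - 32*d + 48*r^2 + r*(40*d - 32) - 256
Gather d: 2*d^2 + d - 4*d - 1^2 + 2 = 2*d^2 - 3*d + 1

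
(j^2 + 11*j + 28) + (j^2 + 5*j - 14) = 2*j^2 + 16*j + 14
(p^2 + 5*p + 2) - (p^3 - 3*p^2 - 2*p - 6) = -p^3 + 4*p^2 + 7*p + 8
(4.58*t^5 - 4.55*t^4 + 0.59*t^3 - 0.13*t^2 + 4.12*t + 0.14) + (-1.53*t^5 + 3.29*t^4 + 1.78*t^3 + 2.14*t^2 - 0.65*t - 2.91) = 3.05*t^5 - 1.26*t^4 + 2.37*t^3 + 2.01*t^2 + 3.47*t - 2.77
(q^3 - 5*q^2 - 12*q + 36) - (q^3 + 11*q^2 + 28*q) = -16*q^2 - 40*q + 36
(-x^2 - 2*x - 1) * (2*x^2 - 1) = -2*x^4 - 4*x^3 - x^2 + 2*x + 1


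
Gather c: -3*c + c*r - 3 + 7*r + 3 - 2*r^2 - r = c*(r - 3) - 2*r^2 + 6*r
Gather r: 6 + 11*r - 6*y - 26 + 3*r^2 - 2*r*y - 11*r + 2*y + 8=3*r^2 - 2*r*y - 4*y - 12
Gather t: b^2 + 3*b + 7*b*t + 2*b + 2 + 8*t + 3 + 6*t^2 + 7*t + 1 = b^2 + 5*b + 6*t^2 + t*(7*b + 15) + 6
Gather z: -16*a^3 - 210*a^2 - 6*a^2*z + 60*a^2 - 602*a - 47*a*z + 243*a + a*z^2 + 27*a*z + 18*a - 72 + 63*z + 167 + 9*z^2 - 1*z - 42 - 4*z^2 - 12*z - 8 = -16*a^3 - 150*a^2 - 341*a + z^2*(a + 5) + z*(-6*a^2 - 20*a + 50) + 45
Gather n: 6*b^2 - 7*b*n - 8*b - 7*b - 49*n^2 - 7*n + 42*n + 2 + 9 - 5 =6*b^2 - 15*b - 49*n^2 + n*(35 - 7*b) + 6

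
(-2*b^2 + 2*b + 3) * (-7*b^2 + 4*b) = 14*b^4 - 22*b^3 - 13*b^2 + 12*b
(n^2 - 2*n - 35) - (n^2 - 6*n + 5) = 4*n - 40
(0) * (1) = 0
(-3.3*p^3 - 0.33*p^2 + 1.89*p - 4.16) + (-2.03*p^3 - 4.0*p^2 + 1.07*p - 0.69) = -5.33*p^3 - 4.33*p^2 + 2.96*p - 4.85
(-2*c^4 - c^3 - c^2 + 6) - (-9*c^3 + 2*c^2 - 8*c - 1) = -2*c^4 + 8*c^3 - 3*c^2 + 8*c + 7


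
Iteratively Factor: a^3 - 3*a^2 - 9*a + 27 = (a + 3)*(a^2 - 6*a + 9) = (a - 3)*(a + 3)*(a - 3)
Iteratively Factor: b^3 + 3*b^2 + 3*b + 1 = (b + 1)*(b^2 + 2*b + 1) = (b + 1)^2*(b + 1)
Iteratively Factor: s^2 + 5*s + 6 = (s + 3)*(s + 2)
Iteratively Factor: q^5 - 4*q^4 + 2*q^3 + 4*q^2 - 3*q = (q - 1)*(q^4 - 3*q^3 - q^2 + 3*q) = q*(q - 1)*(q^3 - 3*q^2 - q + 3) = q*(q - 1)*(q + 1)*(q^2 - 4*q + 3) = q*(q - 3)*(q - 1)*(q + 1)*(q - 1)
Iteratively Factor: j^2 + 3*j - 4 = (j - 1)*(j + 4)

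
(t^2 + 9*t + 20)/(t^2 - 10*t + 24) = (t^2 + 9*t + 20)/(t^2 - 10*t + 24)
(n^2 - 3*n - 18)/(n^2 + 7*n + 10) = (n^2 - 3*n - 18)/(n^2 + 7*n + 10)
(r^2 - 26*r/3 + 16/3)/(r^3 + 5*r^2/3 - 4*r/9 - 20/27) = 9*(r - 8)/(9*r^2 + 21*r + 10)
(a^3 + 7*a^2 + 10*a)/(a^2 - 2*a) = (a^2 + 7*a + 10)/(a - 2)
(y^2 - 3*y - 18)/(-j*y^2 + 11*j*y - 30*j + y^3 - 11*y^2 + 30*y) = (y + 3)/(-j*y + 5*j + y^2 - 5*y)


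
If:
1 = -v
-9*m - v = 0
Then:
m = 1/9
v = -1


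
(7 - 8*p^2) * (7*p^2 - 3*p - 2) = -56*p^4 + 24*p^3 + 65*p^2 - 21*p - 14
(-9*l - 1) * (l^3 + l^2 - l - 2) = -9*l^4 - 10*l^3 + 8*l^2 + 19*l + 2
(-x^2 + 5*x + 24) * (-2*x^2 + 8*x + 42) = 2*x^4 - 18*x^3 - 50*x^2 + 402*x + 1008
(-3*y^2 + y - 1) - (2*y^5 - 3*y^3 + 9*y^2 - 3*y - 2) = -2*y^5 + 3*y^3 - 12*y^2 + 4*y + 1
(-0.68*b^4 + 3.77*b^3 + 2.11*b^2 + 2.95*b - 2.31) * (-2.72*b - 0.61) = 1.8496*b^5 - 9.8396*b^4 - 8.0389*b^3 - 9.3111*b^2 + 4.4837*b + 1.4091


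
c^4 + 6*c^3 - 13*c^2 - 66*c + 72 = (c - 3)*(c - 1)*(c + 4)*(c + 6)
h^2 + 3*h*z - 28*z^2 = (h - 4*z)*(h + 7*z)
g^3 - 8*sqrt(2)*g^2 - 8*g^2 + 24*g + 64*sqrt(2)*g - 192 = (g - 8)*(g - 6*sqrt(2))*(g - 2*sqrt(2))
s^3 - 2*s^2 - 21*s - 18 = (s - 6)*(s + 1)*(s + 3)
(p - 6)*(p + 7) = p^2 + p - 42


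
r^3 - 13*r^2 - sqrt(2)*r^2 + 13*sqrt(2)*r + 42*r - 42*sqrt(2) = (r - 7)*(r - 6)*(r - sqrt(2))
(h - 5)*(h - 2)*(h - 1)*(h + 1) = h^4 - 7*h^3 + 9*h^2 + 7*h - 10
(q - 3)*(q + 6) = q^2 + 3*q - 18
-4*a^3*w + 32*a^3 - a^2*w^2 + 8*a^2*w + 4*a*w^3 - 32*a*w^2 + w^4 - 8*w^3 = (-a + w)*(a + w)*(4*a + w)*(w - 8)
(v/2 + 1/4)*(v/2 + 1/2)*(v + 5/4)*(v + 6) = v^4/4 + 35*v^3/16 + 151*v^2/32 + 119*v/32 + 15/16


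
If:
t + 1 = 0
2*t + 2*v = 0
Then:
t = -1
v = 1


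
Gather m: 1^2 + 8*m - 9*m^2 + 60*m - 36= -9*m^2 + 68*m - 35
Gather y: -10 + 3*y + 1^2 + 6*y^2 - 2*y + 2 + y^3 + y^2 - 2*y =y^3 + 7*y^2 - y - 7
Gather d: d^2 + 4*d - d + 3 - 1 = d^2 + 3*d + 2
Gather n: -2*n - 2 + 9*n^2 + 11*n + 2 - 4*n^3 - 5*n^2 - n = -4*n^3 + 4*n^2 + 8*n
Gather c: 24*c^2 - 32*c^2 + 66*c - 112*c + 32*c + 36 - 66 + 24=-8*c^2 - 14*c - 6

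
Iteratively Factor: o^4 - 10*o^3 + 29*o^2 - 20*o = (o - 1)*(o^3 - 9*o^2 + 20*o) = (o - 5)*(o - 1)*(o^2 - 4*o) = (o - 5)*(o - 4)*(o - 1)*(o)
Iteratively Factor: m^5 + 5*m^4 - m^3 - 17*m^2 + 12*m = (m - 1)*(m^4 + 6*m^3 + 5*m^2 - 12*m) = (m - 1)^2*(m^3 + 7*m^2 + 12*m) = (m - 1)^2*(m + 3)*(m^2 + 4*m) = (m - 1)^2*(m + 3)*(m + 4)*(m)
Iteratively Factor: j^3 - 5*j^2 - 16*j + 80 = (j - 4)*(j^2 - j - 20) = (j - 5)*(j - 4)*(j + 4)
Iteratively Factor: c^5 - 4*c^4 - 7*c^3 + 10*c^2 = (c)*(c^4 - 4*c^3 - 7*c^2 + 10*c) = c*(c - 5)*(c^3 + c^2 - 2*c) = c^2*(c - 5)*(c^2 + c - 2) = c^2*(c - 5)*(c + 2)*(c - 1)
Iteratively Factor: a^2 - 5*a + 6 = (a - 3)*(a - 2)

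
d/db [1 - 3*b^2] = -6*b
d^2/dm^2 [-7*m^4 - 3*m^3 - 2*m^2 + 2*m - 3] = -84*m^2 - 18*m - 4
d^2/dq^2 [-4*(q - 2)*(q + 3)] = -8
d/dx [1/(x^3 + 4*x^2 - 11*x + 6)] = (-3*x^2 - 8*x + 11)/(x^3 + 4*x^2 - 11*x + 6)^2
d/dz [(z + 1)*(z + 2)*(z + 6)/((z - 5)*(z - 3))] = (z^4 - 16*z^3 - 47*z^2 + 246*z + 396)/(z^4 - 16*z^3 + 94*z^2 - 240*z + 225)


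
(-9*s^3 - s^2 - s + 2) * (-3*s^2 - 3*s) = 27*s^5 + 30*s^4 + 6*s^3 - 3*s^2 - 6*s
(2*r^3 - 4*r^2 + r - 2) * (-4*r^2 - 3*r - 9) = -8*r^5 + 10*r^4 - 10*r^3 + 41*r^2 - 3*r + 18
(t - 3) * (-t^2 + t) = -t^3 + 4*t^2 - 3*t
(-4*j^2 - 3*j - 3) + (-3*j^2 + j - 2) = -7*j^2 - 2*j - 5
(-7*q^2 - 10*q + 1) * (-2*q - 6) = 14*q^3 + 62*q^2 + 58*q - 6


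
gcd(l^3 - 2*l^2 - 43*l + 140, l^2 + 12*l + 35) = l + 7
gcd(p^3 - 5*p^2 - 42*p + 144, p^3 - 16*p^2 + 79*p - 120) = p^2 - 11*p + 24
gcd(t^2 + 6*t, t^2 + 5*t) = t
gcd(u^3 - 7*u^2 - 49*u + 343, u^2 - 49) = u^2 - 49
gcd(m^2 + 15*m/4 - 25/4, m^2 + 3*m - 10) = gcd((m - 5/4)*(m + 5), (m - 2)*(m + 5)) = m + 5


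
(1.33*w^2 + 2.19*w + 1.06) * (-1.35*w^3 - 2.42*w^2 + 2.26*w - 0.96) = -1.7955*w^5 - 6.1751*w^4 - 3.725*w^3 + 1.1074*w^2 + 0.2932*w - 1.0176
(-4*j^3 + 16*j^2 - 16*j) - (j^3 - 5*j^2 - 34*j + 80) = -5*j^3 + 21*j^2 + 18*j - 80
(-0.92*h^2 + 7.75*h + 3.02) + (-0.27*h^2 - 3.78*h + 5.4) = -1.19*h^2 + 3.97*h + 8.42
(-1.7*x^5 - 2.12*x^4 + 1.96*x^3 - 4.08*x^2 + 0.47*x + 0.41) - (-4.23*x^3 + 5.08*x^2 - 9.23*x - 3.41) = -1.7*x^5 - 2.12*x^4 + 6.19*x^3 - 9.16*x^2 + 9.7*x + 3.82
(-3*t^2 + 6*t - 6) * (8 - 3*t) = 9*t^3 - 42*t^2 + 66*t - 48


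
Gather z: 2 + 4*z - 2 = 4*z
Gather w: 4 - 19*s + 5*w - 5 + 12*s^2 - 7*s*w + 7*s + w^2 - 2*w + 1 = 12*s^2 - 12*s + w^2 + w*(3 - 7*s)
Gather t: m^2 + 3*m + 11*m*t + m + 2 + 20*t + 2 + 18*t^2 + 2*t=m^2 + 4*m + 18*t^2 + t*(11*m + 22) + 4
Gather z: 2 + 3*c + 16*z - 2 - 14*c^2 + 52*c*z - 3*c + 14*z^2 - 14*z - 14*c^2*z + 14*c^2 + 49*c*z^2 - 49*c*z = z^2*(49*c + 14) + z*(-14*c^2 + 3*c + 2)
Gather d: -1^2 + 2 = 1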